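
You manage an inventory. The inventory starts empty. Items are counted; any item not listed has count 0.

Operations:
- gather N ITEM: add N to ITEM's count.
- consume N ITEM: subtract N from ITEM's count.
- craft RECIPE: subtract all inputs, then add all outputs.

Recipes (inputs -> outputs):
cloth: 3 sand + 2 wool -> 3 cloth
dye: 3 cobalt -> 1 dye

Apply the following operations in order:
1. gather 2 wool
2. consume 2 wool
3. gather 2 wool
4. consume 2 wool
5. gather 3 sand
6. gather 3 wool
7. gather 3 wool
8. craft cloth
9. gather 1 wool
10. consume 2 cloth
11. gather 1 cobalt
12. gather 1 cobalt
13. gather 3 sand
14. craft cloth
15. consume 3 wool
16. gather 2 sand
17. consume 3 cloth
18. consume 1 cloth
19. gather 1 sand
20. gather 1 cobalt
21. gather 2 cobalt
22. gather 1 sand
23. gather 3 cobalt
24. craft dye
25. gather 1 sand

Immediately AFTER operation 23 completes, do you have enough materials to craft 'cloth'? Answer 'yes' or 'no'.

Answer: no

Derivation:
After 1 (gather 2 wool): wool=2
After 2 (consume 2 wool): (empty)
After 3 (gather 2 wool): wool=2
After 4 (consume 2 wool): (empty)
After 5 (gather 3 sand): sand=3
After 6 (gather 3 wool): sand=3 wool=3
After 7 (gather 3 wool): sand=3 wool=6
After 8 (craft cloth): cloth=3 wool=4
After 9 (gather 1 wool): cloth=3 wool=5
After 10 (consume 2 cloth): cloth=1 wool=5
After 11 (gather 1 cobalt): cloth=1 cobalt=1 wool=5
After 12 (gather 1 cobalt): cloth=1 cobalt=2 wool=5
After 13 (gather 3 sand): cloth=1 cobalt=2 sand=3 wool=5
After 14 (craft cloth): cloth=4 cobalt=2 wool=3
After 15 (consume 3 wool): cloth=4 cobalt=2
After 16 (gather 2 sand): cloth=4 cobalt=2 sand=2
After 17 (consume 3 cloth): cloth=1 cobalt=2 sand=2
After 18 (consume 1 cloth): cobalt=2 sand=2
After 19 (gather 1 sand): cobalt=2 sand=3
After 20 (gather 1 cobalt): cobalt=3 sand=3
After 21 (gather 2 cobalt): cobalt=5 sand=3
After 22 (gather 1 sand): cobalt=5 sand=4
After 23 (gather 3 cobalt): cobalt=8 sand=4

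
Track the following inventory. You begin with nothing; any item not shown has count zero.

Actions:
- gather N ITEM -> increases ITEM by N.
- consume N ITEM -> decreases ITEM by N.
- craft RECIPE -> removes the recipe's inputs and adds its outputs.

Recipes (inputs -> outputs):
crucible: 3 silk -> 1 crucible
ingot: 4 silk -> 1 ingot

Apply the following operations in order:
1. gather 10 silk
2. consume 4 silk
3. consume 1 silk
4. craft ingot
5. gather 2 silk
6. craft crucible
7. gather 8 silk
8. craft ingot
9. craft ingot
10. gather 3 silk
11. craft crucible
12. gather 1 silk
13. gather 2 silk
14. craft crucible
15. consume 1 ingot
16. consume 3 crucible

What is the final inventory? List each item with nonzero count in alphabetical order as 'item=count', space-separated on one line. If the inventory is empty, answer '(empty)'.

Answer: ingot=2

Derivation:
After 1 (gather 10 silk): silk=10
After 2 (consume 4 silk): silk=6
After 3 (consume 1 silk): silk=5
After 4 (craft ingot): ingot=1 silk=1
After 5 (gather 2 silk): ingot=1 silk=3
After 6 (craft crucible): crucible=1 ingot=1
After 7 (gather 8 silk): crucible=1 ingot=1 silk=8
After 8 (craft ingot): crucible=1 ingot=2 silk=4
After 9 (craft ingot): crucible=1 ingot=3
After 10 (gather 3 silk): crucible=1 ingot=3 silk=3
After 11 (craft crucible): crucible=2 ingot=3
After 12 (gather 1 silk): crucible=2 ingot=3 silk=1
After 13 (gather 2 silk): crucible=2 ingot=3 silk=3
After 14 (craft crucible): crucible=3 ingot=3
After 15 (consume 1 ingot): crucible=3 ingot=2
After 16 (consume 3 crucible): ingot=2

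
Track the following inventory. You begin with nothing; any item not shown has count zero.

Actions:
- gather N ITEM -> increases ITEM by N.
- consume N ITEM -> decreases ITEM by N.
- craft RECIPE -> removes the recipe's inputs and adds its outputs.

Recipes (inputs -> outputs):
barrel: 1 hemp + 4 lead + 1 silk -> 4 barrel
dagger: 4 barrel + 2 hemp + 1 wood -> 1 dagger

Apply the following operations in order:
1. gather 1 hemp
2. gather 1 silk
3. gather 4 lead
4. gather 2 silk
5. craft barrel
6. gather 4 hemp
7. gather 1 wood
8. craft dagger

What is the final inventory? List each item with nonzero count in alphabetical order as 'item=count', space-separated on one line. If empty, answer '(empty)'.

After 1 (gather 1 hemp): hemp=1
After 2 (gather 1 silk): hemp=1 silk=1
After 3 (gather 4 lead): hemp=1 lead=4 silk=1
After 4 (gather 2 silk): hemp=1 lead=4 silk=3
After 5 (craft barrel): barrel=4 silk=2
After 6 (gather 4 hemp): barrel=4 hemp=4 silk=2
After 7 (gather 1 wood): barrel=4 hemp=4 silk=2 wood=1
After 8 (craft dagger): dagger=1 hemp=2 silk=2

Answer: dagger=1 hemp=2 silk=2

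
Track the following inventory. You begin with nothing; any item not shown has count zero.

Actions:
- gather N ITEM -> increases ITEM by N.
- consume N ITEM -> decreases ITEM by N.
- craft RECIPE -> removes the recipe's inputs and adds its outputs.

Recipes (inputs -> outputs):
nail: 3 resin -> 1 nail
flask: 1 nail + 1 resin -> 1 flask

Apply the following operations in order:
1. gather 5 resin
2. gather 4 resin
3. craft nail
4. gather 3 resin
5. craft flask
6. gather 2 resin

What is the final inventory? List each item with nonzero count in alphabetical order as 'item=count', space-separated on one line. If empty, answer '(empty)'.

After 1 (gather 5 resin): resin=5
After 2 (gather 4 resin): resin=9
After 3 (craft nail): nail=1 resin=6
After 4 (gather 3 resin): nail=1 resin=9
After 5 (craft flask): flask=1 resin=8
After 6 (gather 2 resin): flask=1 resin=10

Answer: flask=1 resin=10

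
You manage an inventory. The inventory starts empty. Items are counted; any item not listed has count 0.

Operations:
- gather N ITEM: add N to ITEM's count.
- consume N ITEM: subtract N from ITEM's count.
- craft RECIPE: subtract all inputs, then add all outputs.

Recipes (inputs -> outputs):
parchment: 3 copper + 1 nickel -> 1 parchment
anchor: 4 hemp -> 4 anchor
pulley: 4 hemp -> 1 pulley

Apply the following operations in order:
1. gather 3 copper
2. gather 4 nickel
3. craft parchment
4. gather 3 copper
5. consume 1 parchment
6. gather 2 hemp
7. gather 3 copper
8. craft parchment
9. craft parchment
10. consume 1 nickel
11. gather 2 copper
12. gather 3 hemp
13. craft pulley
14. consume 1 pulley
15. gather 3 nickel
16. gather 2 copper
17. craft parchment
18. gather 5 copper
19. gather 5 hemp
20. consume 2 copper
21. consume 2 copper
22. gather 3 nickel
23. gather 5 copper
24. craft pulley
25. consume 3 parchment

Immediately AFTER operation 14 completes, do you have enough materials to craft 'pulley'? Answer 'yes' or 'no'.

Answer: no

Derivation:
After 1 (gather 3 copper): copper=3
After 2 (gather 4 nickel): copper=3 nickel=4
After 3 (craft parchment): nickel=3 parchment=1
After 4 (gather 3 copper): copper=3 nickel=3 parchment=1
After 5 (consume 1 parchment): copper=3 nickel=3
After 6 (gather 2 hemp): copper=3 hemp=2 nickel=3
After 7 (gather 3 copper): copper=6 hemp=2 nickel=3
After 8 (craft parchment): copper=3 hemp=2 nickel=2 parchment=1
After 9 (craft parchment): hemp=2 nickel=1 parchment=2
After 10 (consume 1 nickel): hemp=2 parchment=2
After 11 (gather 2 copper): copper=2 hemp=2 parchment=2
After 12 (gather 3 hemp): copper=2 hemp=5 parchment=2
After 13 (craft pulley): copper=2 hemp=1 parchment=2 pulley=1
After 14 (consume 1 pulley): copper=2 hemp=1 parchment=2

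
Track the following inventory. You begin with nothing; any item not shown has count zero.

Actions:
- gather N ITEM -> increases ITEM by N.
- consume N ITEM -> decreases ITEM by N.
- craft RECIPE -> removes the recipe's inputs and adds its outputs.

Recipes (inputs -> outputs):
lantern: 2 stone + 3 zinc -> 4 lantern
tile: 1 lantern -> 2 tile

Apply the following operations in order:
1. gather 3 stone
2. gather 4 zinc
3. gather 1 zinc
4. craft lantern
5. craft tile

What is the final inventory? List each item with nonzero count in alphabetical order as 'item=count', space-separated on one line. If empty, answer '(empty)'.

After 1 (gather 3 stone): stone=3
After 2 (gather 4 zinc): stone=3 zinc=4
After 3 (gather 1 zinc): stone=3 zinc=5
After 4 (craft lantern): lantern=4 stone=1 zinc=2
After 5 (craft tile): lantern=3 stone=1 tile=2 zinc=2

Answer: lantern=3 stone=1 tile=2 zinc=2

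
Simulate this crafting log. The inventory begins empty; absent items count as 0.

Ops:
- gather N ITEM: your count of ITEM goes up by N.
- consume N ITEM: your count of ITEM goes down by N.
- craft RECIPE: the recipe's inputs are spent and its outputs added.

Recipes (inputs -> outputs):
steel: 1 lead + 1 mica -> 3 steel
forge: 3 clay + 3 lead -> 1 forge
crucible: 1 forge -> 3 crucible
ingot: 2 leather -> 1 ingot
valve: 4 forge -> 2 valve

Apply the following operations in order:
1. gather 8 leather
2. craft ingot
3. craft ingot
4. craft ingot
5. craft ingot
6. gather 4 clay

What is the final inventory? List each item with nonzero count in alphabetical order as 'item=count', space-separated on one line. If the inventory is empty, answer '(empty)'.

After 1 (gather 8 leather): leather=8
After 2 (craft ingot): ingot=1 leather=6
After 3 (craft ingot): ingot=2 leather=4
After 4 (craft ingot): ingot=3 leather=2
After 5 (craft ingot): ingot=4
After 6 (gather 4 clay): clay=4 ingot=4

Answer: clay=4 ingot=4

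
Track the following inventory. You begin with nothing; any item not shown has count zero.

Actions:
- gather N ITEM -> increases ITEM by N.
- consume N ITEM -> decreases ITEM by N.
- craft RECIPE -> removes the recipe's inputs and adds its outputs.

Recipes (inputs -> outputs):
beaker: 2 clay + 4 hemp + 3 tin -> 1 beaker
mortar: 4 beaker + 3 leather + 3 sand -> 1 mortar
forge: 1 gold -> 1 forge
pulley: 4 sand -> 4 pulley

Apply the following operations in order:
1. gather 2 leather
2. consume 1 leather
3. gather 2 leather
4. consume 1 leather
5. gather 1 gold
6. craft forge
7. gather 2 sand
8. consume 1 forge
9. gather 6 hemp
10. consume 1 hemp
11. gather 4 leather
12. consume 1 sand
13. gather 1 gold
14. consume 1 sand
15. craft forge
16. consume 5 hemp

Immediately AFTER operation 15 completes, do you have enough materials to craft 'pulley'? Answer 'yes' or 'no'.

Answer: no

Derivation:
After 1 (gather 2 leather): leather=2
After 2 (consume 1 leather): leather=1
After 3 (gather 2 leather): leather=3
After 4 (consume 1 leather): leather=2
After 5 (gather 1 gold): gold=1 leather=2
After 6 (craft forge): forge=1 leather=2
After 7 (gather 2 sand): forge=1 leather=2 sand=2
After 8 (consume 1 forge): leather=2 sand=2
After 9 (gather 6 hemp): hemp=6 leather=2 sand=2
After 10 (consume 1 hemp): hemp=5 leather=2 sand=2
After 11 (gather 4 leather): hemp=5 leather=6 sand=2
After 12 (consume 1 sand): hemp=5 leather=6 sand=1
After 13 (gather 1 gold): gold=1 hemp=5 leather=6 sand=1
After 14 (consume 1 sand): gold=1 hemp=5 leather=6
After 15 (craft forge): forge=1 hemp=5 leather=6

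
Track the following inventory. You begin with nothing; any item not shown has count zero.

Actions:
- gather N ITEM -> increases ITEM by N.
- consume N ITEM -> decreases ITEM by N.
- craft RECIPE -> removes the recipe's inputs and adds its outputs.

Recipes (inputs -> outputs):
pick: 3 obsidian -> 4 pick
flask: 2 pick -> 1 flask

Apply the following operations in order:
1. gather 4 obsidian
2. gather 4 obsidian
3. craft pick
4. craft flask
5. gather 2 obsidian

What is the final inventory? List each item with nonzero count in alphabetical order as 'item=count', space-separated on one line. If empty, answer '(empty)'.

After 1 (gather 4 obsidian): obsidian=4
After 2 (gather 4 obsidian): obsidian=8
After 3 (craft pick): obsidian=5 pick=4
After 4 (craft flask): flask=1 obsidian=5 pick=2
After 5 (gather 2 obsidian): flask=1 obsidian=7 pick=2

Answer: flask=1 obsidian=7 pick=2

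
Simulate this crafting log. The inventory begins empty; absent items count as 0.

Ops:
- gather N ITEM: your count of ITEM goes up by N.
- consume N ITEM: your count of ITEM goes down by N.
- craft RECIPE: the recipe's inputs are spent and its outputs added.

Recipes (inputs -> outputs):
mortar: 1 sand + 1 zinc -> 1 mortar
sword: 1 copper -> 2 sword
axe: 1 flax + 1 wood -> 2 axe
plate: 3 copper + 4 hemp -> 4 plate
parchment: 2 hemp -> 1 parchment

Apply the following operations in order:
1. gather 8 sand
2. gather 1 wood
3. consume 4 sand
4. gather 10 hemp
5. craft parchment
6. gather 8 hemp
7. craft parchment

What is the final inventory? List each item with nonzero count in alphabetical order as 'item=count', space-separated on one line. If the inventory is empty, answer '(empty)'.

Answer: hemp=14 parchment=2 sand=4 wood=1

Derivation:
After 1 (gather 8 sand): sand=8
After 2 (gather 1 wood): sand=8 wood=1
After 3 (consume 4 sand): sand=4 wood=1
After 4 (gather 10 hemp): hemp=10 sand=4 wood=1
After 5 (craft parchment): hemp=8 parchment=1 sand=4 wood=1
After 6 (gather 8 hemp): hemp=16 parchment=1 sand=4 wood=1
After 7 (craft parchment): hemp=14 parchment=2 sand=4 wood=1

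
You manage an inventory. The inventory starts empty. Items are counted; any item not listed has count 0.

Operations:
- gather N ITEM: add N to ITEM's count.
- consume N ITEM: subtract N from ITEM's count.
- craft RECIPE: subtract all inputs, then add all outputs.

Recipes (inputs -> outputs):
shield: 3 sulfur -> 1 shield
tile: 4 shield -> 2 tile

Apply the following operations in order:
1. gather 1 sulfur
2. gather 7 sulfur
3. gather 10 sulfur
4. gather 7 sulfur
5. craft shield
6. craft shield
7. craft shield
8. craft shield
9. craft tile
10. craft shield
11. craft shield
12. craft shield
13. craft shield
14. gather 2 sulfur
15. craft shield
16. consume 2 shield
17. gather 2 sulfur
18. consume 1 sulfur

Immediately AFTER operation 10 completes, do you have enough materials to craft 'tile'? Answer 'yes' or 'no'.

Answer: no

Derivation:
After 1 (gather 1 sulfur): sulfur=1
After 2 (gather 7 sulfur): sulfur=8
After 3 (gather 10 sulfur): sulfur=18
After 4 (gather 7 sulfur): sulfur=25
After 5 (craft shield): shield=1 sulfur=22
After 6 (craft shield): shield=2 sulfur=19
After 7 (craft shield): shield=3 sulfur=16
After 8 (craft shield): shield=4 sulfur=13
After 9 (craft tile): sulfur=13 tile=2
After 10 (craft shield): shield=1 sulfur=10 tile=2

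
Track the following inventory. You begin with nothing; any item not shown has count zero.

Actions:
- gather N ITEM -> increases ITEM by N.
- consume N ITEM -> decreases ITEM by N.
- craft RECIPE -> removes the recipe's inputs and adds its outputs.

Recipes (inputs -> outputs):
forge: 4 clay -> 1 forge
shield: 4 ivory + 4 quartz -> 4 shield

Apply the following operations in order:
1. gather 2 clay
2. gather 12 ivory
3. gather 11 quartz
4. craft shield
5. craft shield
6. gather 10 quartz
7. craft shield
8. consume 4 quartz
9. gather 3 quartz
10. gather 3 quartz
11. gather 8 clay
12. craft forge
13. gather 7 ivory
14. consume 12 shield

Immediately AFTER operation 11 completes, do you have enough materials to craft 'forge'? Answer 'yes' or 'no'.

Answer: yes

Derivation:
After 1 (gather 2 clay): clay=2
After 2 (gather 12 ivory): clay=2 ivory=12
After 3 (gather 11 quartz): clay=2 ivory=12 quartz=11
After 4 (craft shield): clay=2 ivory=8 quartz=7 shield=4
After 5 (craft shield): clay=2 ivory=4 quartz=3 shield=8
After 6 (gather 10 quartz): clay=2 ivory=4 quartz=13 shield=8
After 7 (craft shield): clay=2 quartz=9 shield=12
After 8 (consume 4 quartz): clay=2 quartz=5 shield=12
After 9 (gather 3 quartz): clay=2 quartz=8 shield=12
After 10 (gather 3 quartz): clay=2 quartz=11 shield=12
After 11 (gather 8 clay): clay=10 quartz=11 shield=12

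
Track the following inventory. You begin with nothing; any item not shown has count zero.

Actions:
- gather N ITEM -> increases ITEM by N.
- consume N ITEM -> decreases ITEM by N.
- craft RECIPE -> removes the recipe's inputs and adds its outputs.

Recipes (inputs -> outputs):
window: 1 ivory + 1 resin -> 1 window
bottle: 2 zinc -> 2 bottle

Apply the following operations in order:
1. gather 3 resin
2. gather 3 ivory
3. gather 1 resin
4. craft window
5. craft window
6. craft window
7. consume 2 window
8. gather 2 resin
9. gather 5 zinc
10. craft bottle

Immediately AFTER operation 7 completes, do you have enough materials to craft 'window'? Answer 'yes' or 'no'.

After 1 (gather 3 resin): resin=3
After 2 (gather 3 ivory): ivory=3 resin=3
After 3 (gather 1 resin): ivory=3 resin=4
After 4 (craft window): ivory=2 resin=3 window=1
After 5 (craft window): ivory=1 resin=2 window=2
After 6 (craft window): resin=1 window=3
After 7 (consume 2 window): resin=1 window=1

Answer: no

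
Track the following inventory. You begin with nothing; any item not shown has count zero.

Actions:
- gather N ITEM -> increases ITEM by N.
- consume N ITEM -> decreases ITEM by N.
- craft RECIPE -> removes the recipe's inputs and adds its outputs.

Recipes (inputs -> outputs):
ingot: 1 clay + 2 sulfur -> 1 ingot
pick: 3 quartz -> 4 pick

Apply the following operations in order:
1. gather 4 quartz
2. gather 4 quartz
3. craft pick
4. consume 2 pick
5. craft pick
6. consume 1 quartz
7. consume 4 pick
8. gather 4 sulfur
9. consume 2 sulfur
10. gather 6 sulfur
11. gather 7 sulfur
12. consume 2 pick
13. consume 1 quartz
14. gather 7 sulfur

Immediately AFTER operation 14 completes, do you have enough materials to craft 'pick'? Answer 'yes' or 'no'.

After 1 (gather 4 quartz): quartz=4
After 2 (gather 4 quartz): quartz=8
After 3 (craft pick): pick=4 quartz=5
After 4 (consume 2 pick): pick=2 quartz=5
After 5 (craft pick): pick=6 quartz=2
After 6 (consume 1 quartz): pick=6 quartz=1
After 7 (consume 4 pick): pick=2 quartz=1
After 8 (gather 4 sulfur): pick=2 quartz=1 sulfur=4
After 9 (consume 2 sulfur): pick=2 quartz=1 sulfur=2
After 10 (gather 6 sulfur): pick=2 quartz=1 sulfur=8
After 11 (gather 7 sulfur): pick=2 quartz=1 sulfur=15
After 12 (consume 2 pick): quartz=1 sulfur=15
After 13 (consume 1 quartz): sulfur=15
After 14 (gather 7 sulfur): sulfur=22

Answer: no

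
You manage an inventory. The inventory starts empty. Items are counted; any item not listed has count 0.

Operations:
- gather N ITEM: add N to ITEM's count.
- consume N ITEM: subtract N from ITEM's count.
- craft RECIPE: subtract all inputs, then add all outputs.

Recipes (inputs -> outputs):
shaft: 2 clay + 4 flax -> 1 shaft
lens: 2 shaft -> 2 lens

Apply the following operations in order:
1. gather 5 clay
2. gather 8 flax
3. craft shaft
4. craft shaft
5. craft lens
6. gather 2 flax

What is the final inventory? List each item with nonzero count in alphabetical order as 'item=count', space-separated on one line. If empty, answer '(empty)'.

After 1 (gather 5 clay): clay=5
After 2 (gather 8 flax): clay=5 flax=8
After 3 (craft shaft): clay=3 flax=4 shaft=1
After 4 (craft shaft): clay=1 shaft=2
After 5 (craft lens): clay=1 lens=2
After 6 (gather 2 flax): clay=1 flax=2 lens=2

Answer: clay=1 flax=2 lens=2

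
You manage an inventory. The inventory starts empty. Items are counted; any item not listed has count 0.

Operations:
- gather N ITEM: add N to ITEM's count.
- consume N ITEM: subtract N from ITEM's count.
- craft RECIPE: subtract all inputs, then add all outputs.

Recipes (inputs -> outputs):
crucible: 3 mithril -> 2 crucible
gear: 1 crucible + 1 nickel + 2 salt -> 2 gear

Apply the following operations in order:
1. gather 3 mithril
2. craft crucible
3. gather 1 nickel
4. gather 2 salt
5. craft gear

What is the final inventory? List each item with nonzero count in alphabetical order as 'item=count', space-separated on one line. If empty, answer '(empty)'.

After 1 (gather 3 mithril): mithril=3
After 2 (craft crucible): crucible=2
After 3 (gather 1 nickel): crucible=2 nickel=1
After 4 (gather 2 salt): crucible=2 nickel=1 salt=2
After 5 (craft gear): crucible=1 gear=2

Answer: crucible=1 gear=2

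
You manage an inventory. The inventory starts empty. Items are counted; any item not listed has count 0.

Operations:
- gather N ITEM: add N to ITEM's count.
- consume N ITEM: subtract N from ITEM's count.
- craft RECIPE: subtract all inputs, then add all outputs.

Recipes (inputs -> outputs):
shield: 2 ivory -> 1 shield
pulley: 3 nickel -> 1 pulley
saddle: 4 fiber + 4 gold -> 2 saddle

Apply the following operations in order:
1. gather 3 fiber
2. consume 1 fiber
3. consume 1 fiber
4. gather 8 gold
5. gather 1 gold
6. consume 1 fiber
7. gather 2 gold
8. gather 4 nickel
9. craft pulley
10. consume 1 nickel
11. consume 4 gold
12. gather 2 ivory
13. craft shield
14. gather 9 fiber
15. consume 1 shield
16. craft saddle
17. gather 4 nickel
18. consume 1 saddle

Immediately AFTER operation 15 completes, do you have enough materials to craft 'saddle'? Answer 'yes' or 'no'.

After 1 (gather 3 fiber): fiber=3
After 2 (consume 1 fiber): fiber=2
After 3 (consume 1 fiber): fiber=1
After 4 (gather 8 gold): fiber=1 gold=8
After 5 (gather 1 gold): fiber=1 gold=9
After 6 (consume 1 fiber): gold=9
After 7 (gather 2 gold): gold=11
After 8 (gather 4 nickel): gold=11 nickel=4
After 9 (craft pulley): gold=11 nickel=1 pulley=1
After 10 (consume 1 nickel): gold=11 pulley=1
After 11 (consume 4 gold): gold=7 pulley=1
After 12 (gather 2 ivory): gold=7 ivory=2 pulley=1
After 13 (craft shield): gold=7 pulley=1 shield=1
After 14 (gather 9 fiber): fiber=9 gold=7 pulley=1 shield=1
After 15 (consume 1 shield): fiber=9 gold=7 pulley=1

Answer: yes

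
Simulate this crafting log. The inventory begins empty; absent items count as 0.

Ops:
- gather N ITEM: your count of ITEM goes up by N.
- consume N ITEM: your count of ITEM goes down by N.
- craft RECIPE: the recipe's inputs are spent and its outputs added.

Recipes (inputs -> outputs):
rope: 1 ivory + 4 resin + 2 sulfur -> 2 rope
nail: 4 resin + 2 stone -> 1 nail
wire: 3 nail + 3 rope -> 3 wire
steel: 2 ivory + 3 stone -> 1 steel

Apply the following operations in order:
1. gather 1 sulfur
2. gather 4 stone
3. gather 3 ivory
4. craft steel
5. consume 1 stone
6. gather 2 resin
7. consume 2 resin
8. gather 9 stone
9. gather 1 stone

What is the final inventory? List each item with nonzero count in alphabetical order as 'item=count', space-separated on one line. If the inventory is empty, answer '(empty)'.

After 1 (gather 1 sulfur): sulfur=1
After 2 (gather 4 stone): stone=4 sulfur=1
After 3 (gather 3 ivory): ivory=3 stone=4 sulfur=1
After 4 (craft steel): ivory=1 steel=1 stone=1 sulfur=1
After 5 (consume 1 stone): ivory=1 steel=1 sulfur=1
After 6 (gather 2 resin): ivory=1 resin=2 steel=1 sulfur=1
After 7 (consume 2 resin): ivory=1 steel=1 sulfur=1
After 8 (gather 9 stone): ivory=1 steel=1 stone=9 sulfur=1
After 9 (gather 1 stone): ivory=1 steel=1 stone=10 sulfur=1

Answer: ivory=1 steel=1 stone=10 sulfur=1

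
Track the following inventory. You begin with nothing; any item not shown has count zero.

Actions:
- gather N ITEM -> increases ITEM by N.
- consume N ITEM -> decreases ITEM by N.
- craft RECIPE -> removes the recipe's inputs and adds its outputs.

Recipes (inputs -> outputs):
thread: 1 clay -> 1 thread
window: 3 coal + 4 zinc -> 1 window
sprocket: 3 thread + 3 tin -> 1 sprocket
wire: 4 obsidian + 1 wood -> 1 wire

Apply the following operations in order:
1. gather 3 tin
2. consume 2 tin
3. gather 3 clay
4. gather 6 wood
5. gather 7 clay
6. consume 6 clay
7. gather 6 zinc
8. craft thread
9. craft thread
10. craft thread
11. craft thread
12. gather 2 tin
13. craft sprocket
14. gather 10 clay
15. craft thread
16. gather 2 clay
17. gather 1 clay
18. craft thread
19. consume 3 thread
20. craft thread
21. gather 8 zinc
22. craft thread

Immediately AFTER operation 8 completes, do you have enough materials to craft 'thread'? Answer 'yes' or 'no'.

After 1 (gather 3 tin): tin=3
After 2 (consume 2 tin): tin=1
After 3 (gather 3 clay): clay=3 tin=1
After 4 (gather 6 wood): clay=3 tin=1 wood=6
After 5 (gather 7 clay): clay=10 tin=1 wood=6
After 6 (consume 6 clay): clay=4 tin=1 wood=6
After 7 (gather 6 zinc): clay=4 tin=1 wood=6 zinc=6
After 8 (craft thread): clay=3 thread=1 tin=1 wood=6 zinc=6

Answer: yes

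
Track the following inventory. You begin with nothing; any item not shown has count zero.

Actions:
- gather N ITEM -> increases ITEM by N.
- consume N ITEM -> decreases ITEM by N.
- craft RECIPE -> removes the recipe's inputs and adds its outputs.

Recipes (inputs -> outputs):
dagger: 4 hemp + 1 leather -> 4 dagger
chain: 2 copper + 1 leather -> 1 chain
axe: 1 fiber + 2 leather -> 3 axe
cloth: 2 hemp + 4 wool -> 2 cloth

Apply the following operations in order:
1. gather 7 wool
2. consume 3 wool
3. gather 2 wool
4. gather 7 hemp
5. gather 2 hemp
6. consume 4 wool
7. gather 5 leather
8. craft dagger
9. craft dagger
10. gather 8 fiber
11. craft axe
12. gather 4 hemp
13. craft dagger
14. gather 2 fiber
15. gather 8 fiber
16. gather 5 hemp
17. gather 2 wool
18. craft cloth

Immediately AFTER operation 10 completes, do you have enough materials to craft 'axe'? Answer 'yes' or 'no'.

Answer: yes

Derivation:
After 1 (gather 7 wool): wool=7
After 2 (consume 3 wool): wool=4
After 3 (gather 2 wool): wool=6
After 4 (gather 7 hemp): hemp=7 wool=6
After 5 (gather 2 hemp): hemp=9 wool=6
After 6 (consume 4 wool): hemp=9 wool=2
After 7 (gather 5 leather): hemp=9 leather=5 wool=2
After 8 (craft dagger): dagger=4 hemp=5 leather=4 wool=2
After 9 (craft dagger): dagger=8 hemp=1 leather=3 wool=2
After 10 (gather 8 fiber): dagger=8 fiber=8 hemp=1 leather=3 wool=2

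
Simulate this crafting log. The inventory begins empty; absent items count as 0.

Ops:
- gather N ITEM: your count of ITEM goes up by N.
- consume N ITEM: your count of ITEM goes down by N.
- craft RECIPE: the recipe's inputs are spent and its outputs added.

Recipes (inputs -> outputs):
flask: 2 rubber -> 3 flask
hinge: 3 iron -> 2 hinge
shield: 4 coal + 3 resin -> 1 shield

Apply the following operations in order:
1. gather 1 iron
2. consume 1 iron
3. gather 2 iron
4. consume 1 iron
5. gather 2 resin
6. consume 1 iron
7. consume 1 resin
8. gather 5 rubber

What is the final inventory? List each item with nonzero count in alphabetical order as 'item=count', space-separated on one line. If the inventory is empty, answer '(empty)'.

Answer: resin=1 rubber=5

Derivation:
After 1 (gather 1 iron): iron=1
After 2 (consume 1 iron): (empty)
After 3 (gather 2 iron): iron=2
After 4 (consume 1 iron): iron=1
After 5 (gather 2 resin): iron=1 resin=2
After 6 (consume 1 iron): resin=2
After 7 (consume 1 resin): resin=1
After 8 (gather 5 rubber): resin=1 rubber=5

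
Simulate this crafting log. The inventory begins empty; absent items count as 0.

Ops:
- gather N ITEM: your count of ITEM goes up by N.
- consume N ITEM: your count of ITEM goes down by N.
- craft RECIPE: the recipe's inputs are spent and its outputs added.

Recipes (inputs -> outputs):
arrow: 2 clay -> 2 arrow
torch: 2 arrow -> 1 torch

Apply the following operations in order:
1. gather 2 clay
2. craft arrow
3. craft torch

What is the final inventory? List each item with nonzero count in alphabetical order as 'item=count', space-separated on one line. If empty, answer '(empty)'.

Answer: torch=1

Derivation:
After 1 (gather 2 clay): clay=2
After 2 (craft arrow): arrow=2
After 3 (craft torch): torch=1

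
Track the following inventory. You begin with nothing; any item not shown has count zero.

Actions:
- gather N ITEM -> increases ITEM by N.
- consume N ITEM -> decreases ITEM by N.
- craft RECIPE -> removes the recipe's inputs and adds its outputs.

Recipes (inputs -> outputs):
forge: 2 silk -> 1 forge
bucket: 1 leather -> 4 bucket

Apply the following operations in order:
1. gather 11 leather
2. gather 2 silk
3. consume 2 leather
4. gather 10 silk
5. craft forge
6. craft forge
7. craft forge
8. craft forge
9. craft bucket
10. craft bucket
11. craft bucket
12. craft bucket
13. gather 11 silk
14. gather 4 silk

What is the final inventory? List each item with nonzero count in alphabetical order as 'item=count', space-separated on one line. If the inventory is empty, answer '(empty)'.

After 1 (gather 11 leather): leather=11
After 2 (gather 2 silk): leather=11 silk=2
After 3 (consume 2 leather): leather=9 silk=2
After 4 (gather 10 silk): leather=9 silk=12
After 5 (craft forge): forge=1 leather=9 silk=10
After 6 (craft forge): forge=2 leather=9 silk=8
After 7 (craft forge): forge=3 leather=9 silk=6
After 8 (craft forge): forge=4 leather=9 silk=4
After 9 (craft bucket): bucket=4 forge=4 leather=8 silk=4
After 10 (craft bucket): bucket=8 forge=4 leather=7 silk=4
After 11 (craft bucket): bucket=12 forge=4 leather=6 silk=4
After 12 (craft bucket): bucket=16 forge=4 leather=5 silk=4
After 13 (gather 11 silk): bucket=16 forge=4 leather=5 silk=15
After 14 (gather 4 silk): bucket=16 forge=4 leather=5 silk=19

Answer: bucket=16 forge=4 leather=5 silk=19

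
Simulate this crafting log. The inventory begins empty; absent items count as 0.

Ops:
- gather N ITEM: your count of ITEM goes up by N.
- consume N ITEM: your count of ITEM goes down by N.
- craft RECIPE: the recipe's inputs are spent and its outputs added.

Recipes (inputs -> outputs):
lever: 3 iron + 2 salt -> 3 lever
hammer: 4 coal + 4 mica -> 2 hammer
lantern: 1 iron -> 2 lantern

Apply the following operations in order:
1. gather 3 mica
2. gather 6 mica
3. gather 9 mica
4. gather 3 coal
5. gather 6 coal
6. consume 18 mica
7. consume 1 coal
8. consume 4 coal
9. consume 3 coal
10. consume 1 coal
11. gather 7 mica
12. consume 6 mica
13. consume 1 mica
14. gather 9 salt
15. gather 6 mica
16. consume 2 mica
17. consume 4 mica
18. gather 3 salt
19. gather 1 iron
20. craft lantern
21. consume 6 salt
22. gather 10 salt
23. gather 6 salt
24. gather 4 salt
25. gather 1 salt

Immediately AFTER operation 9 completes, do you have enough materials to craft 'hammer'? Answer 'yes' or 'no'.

Answer: no

Derivation:
After 1 (gather 3 mica): mica=3
After 2 (gather 6 mica): mica=9
After 3 (gather 9 mica): mica=18
After 4 (gather 3 coal): coal=3 mica=18
After 5 (gather 6 coal): coal=9 mica=18
After 6 (consume 18 mica): coal=9
After 7 (consume 1 coal): coal=8
After 8 (consume 4 coal): coal=4
After 9 (consume 3 coal): coal=1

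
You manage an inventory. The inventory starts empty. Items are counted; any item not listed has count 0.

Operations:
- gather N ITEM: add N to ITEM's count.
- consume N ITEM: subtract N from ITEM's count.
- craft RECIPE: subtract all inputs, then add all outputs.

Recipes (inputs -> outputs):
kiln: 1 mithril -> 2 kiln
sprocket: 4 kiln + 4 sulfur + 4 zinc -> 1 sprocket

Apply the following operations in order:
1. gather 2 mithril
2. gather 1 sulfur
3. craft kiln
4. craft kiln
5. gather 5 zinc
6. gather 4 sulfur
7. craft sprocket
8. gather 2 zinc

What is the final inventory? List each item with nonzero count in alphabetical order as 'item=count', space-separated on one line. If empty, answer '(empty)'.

Answer: sprocket=1 sulfur=1 zinc=3

Derivation:
After 1 (gather 2 mithril): mithril=2
After 2 (gather 1 sulfur): mithril=2 sulfur=1
After 3 (craft kiln): kiln=2 mithril=1 sulfur=1
After 4 (craft kiln): kiln=4 sulfur=1
After 5 (gather 5 zinc): kiln=4 sulfur=1 zinc=5
After 6 (gather 4 sulfur): kiln=4 sulfur=5 zinc=5
After 7 (craft sprocket): sprocket=1 sulfur=1 zinc=1
After 8 (gather 2 zinc): sprocket=1 sulfur=1 zinc=3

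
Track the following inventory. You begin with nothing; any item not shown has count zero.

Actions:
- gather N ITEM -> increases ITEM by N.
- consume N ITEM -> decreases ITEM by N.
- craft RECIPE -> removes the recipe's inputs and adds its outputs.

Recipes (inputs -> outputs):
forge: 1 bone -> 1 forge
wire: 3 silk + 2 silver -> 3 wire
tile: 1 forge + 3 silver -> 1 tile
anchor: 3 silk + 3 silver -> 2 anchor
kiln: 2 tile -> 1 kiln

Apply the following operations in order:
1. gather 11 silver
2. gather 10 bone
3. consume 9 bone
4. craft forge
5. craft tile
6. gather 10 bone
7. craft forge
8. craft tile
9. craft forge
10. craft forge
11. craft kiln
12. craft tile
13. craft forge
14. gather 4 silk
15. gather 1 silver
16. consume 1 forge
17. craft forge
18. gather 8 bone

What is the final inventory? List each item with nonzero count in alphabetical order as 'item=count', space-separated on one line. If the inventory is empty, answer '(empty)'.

After 1 (gather 11 silver): silver=11
After 2 (gather 10 bone): bone=10 silver=11
After 3 (consume 9 bone): bone=1 silver=11
After 4 (craft forge): forge=1 silver=11
After 5 (craft tile): silver=8 tile=1
After 6 (gather 10 bone): bone=10 silver=8 tile=1
After 7 (craft forge): bone=9 forge=1 silver=8 tile=1
After 8 (craft tile): bone=9 silver=5 tile=2
After 9 (craft forge): bone=8 forge=1 silver=5 tile=2
After 10 (craft forge): bone=7 forge=2 silver=5 tile=2
After 11 (craft kiln): bone=7 forge=2 kiln=1 silver=5
After 12 (craft tile): bone=7 forge=1 kiln=1 silver=2 tile=1
After 13 (craft forge): bone=6 forge=2 kiln=1 silver=2 tile=1
After 14 (gather 4 silk): bone=6 forge=2 kiln=1 silk=4 silver=2 tile=1
After 15 (gather 1 silver): bone=6 forge=2 kiln=1 silk=4 silver=3 tile=1
After 16 (consume 1 forge): bone=6 forge=1 kiln=1 silk=4 silver=3 tile=1
After 17 (craft forge): bone=5 forge=2 kiln=1 silk=4 silver=3 tile=1
After 18 (gather 8 bone): bone=13 forge=2 kiln=1 silk=4 silver=3 tile=1

Answer: bone=13 forge=2 kiln=1 silk=4 silver=3 tile=1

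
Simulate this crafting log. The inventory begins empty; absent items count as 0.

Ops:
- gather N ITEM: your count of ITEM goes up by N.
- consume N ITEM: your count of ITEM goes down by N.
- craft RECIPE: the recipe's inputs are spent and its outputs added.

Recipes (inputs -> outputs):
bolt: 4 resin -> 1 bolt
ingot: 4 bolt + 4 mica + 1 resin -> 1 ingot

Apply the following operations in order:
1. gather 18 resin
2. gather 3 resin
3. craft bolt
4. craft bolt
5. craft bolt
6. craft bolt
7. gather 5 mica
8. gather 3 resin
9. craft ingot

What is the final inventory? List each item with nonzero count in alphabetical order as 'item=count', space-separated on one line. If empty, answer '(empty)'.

Answer: ingot=1 mica=1 resin=7

Derivation:
After 1 (gather 18 resin): resin=18
After 2 (gather 3 resin): resin=21
After 3 (craft bolt): bolt=1 resin=17
After 4 (craft bolt): bolt=2 resin=13
After 5 (craft bolt): bolt=3 resin=9
After 6 (craft bolt): bolt=4 resin=5
After 7 (gather 5 mica): bolt=4 mica=5 resin=5
After 8 (gather 3 resin): bolt=4 mica=5 resin=8
After 9 (craft ingot): ingot=1 mica=1 resin=7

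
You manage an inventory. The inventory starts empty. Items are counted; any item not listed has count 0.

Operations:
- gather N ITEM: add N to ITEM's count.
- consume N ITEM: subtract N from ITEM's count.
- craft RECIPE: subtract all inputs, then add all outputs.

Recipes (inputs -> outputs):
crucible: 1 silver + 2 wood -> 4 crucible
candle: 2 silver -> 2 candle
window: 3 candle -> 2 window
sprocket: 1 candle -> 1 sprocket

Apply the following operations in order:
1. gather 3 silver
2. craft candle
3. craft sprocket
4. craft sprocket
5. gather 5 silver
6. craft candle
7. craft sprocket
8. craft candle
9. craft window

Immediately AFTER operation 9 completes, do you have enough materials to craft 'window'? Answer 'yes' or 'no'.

Answer: no

Derivation:
After 1 (gather 3 silver): silver=3
After 2 (craft candle): candle=2 silver=1
After 3 (craft sprocket): candle=1 silver=1 sprocket=1
After 4 (craft sprocket): silver=1 sprocket=2
After 5 (gather 5 silver): silver=6 sprocket=2
After 6 (craft candle): candle=2 silver=4 sprocket=2
After 7 (craft sprocket): candle=1 silver=4 sprocket=3
After 8 (craft candle): candle=3 silver=2 sprocket=3
After 9 (craft window): silver=2 sprocket=3 window=2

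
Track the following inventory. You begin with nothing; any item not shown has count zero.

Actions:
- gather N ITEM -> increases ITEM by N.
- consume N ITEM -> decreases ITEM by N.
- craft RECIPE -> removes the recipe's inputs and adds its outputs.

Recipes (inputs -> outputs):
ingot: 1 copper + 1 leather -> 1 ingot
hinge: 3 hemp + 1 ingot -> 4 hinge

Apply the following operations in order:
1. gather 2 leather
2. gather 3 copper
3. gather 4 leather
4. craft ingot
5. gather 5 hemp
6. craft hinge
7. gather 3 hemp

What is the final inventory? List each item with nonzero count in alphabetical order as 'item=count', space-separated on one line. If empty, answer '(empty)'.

Answer: copper=2 hemp=5 hinge=4 leather=5

Derivation:
After 1 (gather 2 leather): leather=2
After 2 (gather 3 copper): copper=3 leather=2
After 3 (gather 4 leather): copper=3 leather=6
After 4 (craft ingot): copper=2 ingot=1 leather=5
After 5 (gather 5 hemp): copper=2 hemp=5 ingot=1 leather=5
After 6 (craft hinge): copper=2 hemp=2 hinge=4 leather=5
After 7 (gather 3 hemp): copper=2 hemp=5 hinge=4 leather=5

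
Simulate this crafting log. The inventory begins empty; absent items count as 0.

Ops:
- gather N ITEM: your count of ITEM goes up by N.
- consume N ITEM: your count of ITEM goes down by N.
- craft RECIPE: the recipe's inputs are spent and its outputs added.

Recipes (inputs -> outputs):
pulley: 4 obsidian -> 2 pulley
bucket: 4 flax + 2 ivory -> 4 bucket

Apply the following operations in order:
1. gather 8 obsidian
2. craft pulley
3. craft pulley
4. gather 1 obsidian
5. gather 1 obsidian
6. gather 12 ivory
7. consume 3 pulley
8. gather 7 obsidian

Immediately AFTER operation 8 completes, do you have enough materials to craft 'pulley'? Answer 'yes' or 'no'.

Answer: yes

Derivation:
After 1 (gather 8 obsidian): obsidian=8
After 2 (craft pulley): obsidian=4 pulley=2
After 3 (craft pulley): pulley=4
After 4 (gather 1 obsidian): obsidian=1 pulley=4
After 5 (gather 1 obsidian): obsidian=2 pulley=4
After 6 (gather 12 ivory): ivory=12 obsidian=2 pulley=4
After 7 (consume 3 pulley): ivory=12 obsidian=2 pulley=1
After 8 (gather 7 obsidian): ivory=12 obsidian=9 pulley=1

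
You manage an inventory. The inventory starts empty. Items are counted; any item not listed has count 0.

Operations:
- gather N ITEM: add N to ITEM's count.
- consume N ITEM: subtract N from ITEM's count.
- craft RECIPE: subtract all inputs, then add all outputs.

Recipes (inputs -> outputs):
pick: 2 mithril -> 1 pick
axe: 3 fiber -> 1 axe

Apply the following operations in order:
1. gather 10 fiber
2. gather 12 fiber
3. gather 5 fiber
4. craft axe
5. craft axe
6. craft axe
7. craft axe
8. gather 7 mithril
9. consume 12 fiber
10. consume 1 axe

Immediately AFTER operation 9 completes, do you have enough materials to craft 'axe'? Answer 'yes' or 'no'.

Answer: yes

Derivation:
After 1 (gather 10 fiber): fiber=10
After 2 (gather 12 fiber): fiber=22
After 3 (gather 5 fiber): fiber=27
After 4 (craft axe): axe=1 fiber=24
After 5 (craft axe): axe=2 fiber=21
After 6 (craft axe): axe=3 fiber=18
After 7 (craft axe): axe=4 fiber=15
After 8 (gather 7 mithril): axe=4 fiber=15 mithril=7
After 9 (consume 12 fiber): axe=4 fiber=3 mithril=7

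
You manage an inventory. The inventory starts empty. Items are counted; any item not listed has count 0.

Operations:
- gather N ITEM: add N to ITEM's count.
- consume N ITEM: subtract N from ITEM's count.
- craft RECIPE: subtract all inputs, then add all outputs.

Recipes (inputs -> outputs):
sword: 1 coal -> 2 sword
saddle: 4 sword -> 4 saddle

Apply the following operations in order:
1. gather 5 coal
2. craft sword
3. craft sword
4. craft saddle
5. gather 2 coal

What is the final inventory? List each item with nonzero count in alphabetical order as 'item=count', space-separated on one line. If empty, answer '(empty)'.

After 1 (gather 5 coal): coal=5
After 2 (craft sword): coal=4 sword=2
After 3 (craft sword): coal=3 sword=4
After 4 (craft saddle): coal=3 saddle=4
After 5 (gather 2 coal): coal=5 saddle=4

Answer: coal=5 saddle=4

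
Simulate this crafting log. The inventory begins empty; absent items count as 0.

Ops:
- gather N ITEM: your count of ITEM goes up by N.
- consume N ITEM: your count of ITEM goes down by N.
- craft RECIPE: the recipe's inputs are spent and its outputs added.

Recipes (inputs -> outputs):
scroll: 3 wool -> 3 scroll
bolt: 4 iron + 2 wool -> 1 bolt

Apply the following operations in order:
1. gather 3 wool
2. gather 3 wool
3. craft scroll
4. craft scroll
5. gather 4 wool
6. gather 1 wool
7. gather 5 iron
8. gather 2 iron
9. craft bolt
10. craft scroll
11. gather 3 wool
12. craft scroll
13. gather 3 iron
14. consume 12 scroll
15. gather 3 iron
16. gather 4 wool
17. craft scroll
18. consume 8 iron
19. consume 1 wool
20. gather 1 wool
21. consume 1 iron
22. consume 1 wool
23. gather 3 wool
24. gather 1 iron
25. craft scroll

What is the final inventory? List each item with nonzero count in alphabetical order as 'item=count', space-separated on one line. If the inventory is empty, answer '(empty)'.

Answer: bolt=1 iron=1 scroll=6

Derivation:
After 1 (gather 3 wool): wool=3
After 2 (gather 3 wool): wool=6
After 3 (craft scroll): scroll=3 wool=3
After 4 (craft scroll): scroll=6
After 5 (gather 4 wool): scroll=6 wool=4
After 6 (gather 1 wool): scroll=6 wool=5
After 7 (gather 5 iron): iron=5 scroll=6 wool=5
After 8 (gather 2 iron): iron=7 scroll=6 wool=5
After 9 (craft bolt): bolt=1 iron=3 scroll=6 wool=3
After 10 (craft scroll): bolt=1 iron=3 scroll=9
After 11 (gather 3 wool): bolt=1 iron=3 scroll=9 wool=3
After 12 (craft scroll): bolt=1 iron=3 scroll=12
After 13 (gather 3 iron): bolt=1 iron=6 scroll=12
After 14 (consume 12 scroll): bolt=1 iron=6
After 15 (gather 3 iron): bolt=1 iron=9
After 16 (gather 4 wool): bolt=1 iron=9 wool=4
After 17 (craft scroll): bolt=1 iron=9 scroll=3 wool=1
After 18 (consume 8 iron): bolt=1 iron=1 scroll=3 wool=1
After 19 (consume 1 wool): bolt=1 iron=1 scroll=3
After 20 (gather 1 wool): bolt=1 iron=1 scroll=3 wool=1
After 21 (consume 1 iron): bolt=1 scroll=3 wool=1
After 22 (consume 1 wool): bolt=1 scroll=3
After 23 (gather 3 wool): bolt=1 scroll=3 wool=3
After 24 (gather 1 iron): bolt=1 iron=1 scroll=3 wool=3
After 25 (craft scroll): bolt=1 iron=1 scroll=6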